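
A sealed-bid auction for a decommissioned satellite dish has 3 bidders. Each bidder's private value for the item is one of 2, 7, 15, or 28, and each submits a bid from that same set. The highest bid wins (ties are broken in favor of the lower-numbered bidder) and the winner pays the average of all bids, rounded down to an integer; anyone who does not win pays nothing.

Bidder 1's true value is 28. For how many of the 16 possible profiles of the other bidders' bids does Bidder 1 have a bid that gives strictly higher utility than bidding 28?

Others bid (2, 2): truth gives 18; bid 2 gives 26 > 18. Violating.
Others bid (2, 7): truth gives 16; bid 7 gives 23 > 16. Violating.
Others bid (2, 15): truth gives 13; bid 15 gives 18 > 13. Violating.
Others bid (7, 2): truth gives 16; bid 7 gives 23 > 16. Violating.
Others bid (2, 28): truth gives 9; no alternative beats it.
Others bid (7, 28): truth gives 7; no alternative beats it.
(Checking all 16 profiles: 9 have a profitable deviation, 7 do not.)

9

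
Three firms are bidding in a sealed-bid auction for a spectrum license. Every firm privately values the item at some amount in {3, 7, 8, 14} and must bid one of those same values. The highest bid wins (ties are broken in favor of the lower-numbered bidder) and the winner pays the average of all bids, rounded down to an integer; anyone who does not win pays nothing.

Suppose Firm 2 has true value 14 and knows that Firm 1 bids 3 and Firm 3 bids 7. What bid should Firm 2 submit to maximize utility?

7

Bid 3: loses, pays 0, utility 0.
Bid 7: wins, pays 5, utility 14 - 5 = 9.
Bid 8: wins, pays 6, utility 14 - 6 = 8.
Bid 14: wins, pays 8, utility 14 - 8 = 6.
The best choice is 7 with utility 9.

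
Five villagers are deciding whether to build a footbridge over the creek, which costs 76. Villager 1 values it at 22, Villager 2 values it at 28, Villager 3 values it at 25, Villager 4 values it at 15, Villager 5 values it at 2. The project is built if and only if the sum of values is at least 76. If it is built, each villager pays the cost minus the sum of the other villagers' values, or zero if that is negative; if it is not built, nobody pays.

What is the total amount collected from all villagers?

27

Total value 92 ≥ cost 76, so it is built.
Villager 1: others sum to 70; max(0, 76 - 70) = 6.
Villager 2: others sum to 64; max(0, 76 - 64) = 12.
Villager 3: others sum to 67; max(0, 76 - 67) = 9.
Villager 4: others sum to 77; max(0, 76 - 77) = 0.
Villager 5: others sum to 90; max(0, 76 - 90) = 0.
Total collected = 6 + 12 + 9 + 0 + 0 = 27.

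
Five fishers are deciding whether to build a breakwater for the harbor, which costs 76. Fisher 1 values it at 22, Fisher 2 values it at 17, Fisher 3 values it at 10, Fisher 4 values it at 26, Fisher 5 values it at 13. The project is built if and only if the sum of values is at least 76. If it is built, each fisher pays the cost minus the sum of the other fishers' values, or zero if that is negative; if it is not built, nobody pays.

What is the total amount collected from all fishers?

Total value 88 ≥ cost 76, so it is built.
Fisher 1: others sum to 66; max(0, 76 - 66) = 10.
Fisher 2: others sum to 71; max(0, 76 - 71) = 5.
Fisher 3: others sum to 78; max(0, 76 - 78) = 0.
Fisher 4: others sum to 62; max(0, 76 - 62) = 14.
Fisher 5: others sum to 75; max(0, 76 - 75) = 1.
Total collected = 10 + 5 + 0 + 14 + 1 = 30.

30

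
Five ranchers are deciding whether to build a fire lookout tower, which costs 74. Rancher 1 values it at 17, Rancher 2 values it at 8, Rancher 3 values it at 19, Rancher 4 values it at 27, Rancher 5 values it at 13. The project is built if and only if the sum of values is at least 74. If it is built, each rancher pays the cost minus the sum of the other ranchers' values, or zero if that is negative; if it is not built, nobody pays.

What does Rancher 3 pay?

9

Total value 84 ≥ cost 74, so the project is built.
The other ranchers' values sum to 65.
Cost minus that sum is 74 - 65 = 9.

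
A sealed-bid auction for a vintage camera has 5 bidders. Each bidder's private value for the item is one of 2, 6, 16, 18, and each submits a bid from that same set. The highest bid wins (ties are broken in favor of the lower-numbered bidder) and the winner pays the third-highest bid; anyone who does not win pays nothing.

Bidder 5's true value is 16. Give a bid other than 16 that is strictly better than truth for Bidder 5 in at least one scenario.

18

Suppose Bidder 1 bids 2, Bidder 2 bids 2, Bidder 3 bids 2 and Bidder 4 bids 16.
Bid 16: loses, pays 0, utility 0.
Bid 18: wins, pays 2, utility 16 - 2 = 14.
So bidding 18 beats truth here (14 > 0).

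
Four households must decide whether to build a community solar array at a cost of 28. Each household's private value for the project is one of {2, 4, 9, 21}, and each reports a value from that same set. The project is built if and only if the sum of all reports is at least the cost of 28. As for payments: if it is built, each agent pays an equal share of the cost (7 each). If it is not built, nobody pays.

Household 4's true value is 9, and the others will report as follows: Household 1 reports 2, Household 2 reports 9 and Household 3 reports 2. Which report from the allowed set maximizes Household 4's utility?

Report 2: project not built, utility 0.
Report 4: project not built, utility 0.
Report 9: project not built, utility 0.
Report 21: project built, pays 7, utility 9 - 7 = 2.
The best choice is 21 with utility 2.

21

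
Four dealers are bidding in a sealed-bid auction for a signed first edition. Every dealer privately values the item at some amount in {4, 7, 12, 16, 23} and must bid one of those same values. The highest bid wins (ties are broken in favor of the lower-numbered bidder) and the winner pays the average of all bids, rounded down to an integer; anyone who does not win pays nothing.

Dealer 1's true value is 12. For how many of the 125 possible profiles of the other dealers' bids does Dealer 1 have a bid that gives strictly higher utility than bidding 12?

20

Others bid (4, 4, 4): truth gives 6; bid 4 gives 8 > 6. Violating.
Others bid (4, 4, 7): truth gives 6; bid 7 gives 7 > 6. Violating.
Others bid (4, 4, 16): truth gives 0; bid 16 gives 2 > 0. Violating.
Others bid (4, 7, 4): truth gives 6; bid 7 gives 7 > 6. Violating.
Others bid (4, 4, 12): truth gives 4; no alternative beats it.
Others bid (4, 4, 23): truth gives 0; no alternative beats it.
(Checking all 125 profiles: 20 have a profitable deviation, 105 do not.)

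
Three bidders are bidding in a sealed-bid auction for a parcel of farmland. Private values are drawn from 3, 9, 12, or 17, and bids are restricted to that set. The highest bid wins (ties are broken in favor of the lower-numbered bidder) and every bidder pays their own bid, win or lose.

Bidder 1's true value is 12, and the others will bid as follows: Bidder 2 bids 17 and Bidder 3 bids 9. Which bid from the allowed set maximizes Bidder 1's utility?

Bid 3: loses but pays 3, utility -3.
Bid 9: loses but pays 9, utility -9.
Bid 12: loses but pays 12, utility -12.
Bid 17: wins, pays 17, utility 12 - 17 = -5.
The best choice is 3 with utility -3.

3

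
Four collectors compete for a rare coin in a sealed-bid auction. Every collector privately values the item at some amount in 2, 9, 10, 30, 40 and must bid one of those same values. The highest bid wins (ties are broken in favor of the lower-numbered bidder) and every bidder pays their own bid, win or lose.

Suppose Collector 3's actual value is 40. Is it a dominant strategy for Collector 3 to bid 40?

No

Consider the case where Collector 1 bids 2, Collector 2 bids 2 and Collector 4 bids 2.
Truthful bid 40: wins, pays 40, utility 40 - 40 = 0.
Bid 9 instead: wins, pays 9, utility 40 - 9 = 31.
Since 31 > 0, bidding 9 is strictly better here, so truthful bidding is not dominant.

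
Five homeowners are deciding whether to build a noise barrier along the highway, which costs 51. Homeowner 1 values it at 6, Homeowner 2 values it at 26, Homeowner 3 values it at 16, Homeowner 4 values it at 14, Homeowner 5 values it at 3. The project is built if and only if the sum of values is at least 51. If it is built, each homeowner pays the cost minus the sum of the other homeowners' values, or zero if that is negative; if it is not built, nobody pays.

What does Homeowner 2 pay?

12

Total value 65 ≥ cost 51, so the project is built.
The other homeowners' values sum to 39.
Cost minus that sum is 51 - 39 = 12.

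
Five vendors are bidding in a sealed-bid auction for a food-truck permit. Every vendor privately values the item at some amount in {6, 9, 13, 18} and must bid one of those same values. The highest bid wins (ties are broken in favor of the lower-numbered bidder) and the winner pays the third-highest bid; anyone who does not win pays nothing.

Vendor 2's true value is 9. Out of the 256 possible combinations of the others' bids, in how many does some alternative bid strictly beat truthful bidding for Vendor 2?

Others bid (6, 6, 6, 13): truth gives 0; bid 13 gives 3 > 0. Violating.
Others bid (6, 6, 6, 18): truth gives 0; bid 18 gives 3 > 0. Violating.
Others bid (6, 6, 13, 6): truth gives 0; bid 13 gives 3 > 0. Violating.
Others bid (6, 6, 18, 6): truth gives 0; bid 18 gives 3 > 0. Violating.
Others bid (6, 6, 6, 6): truth gives 3; no alternative beats it.
Others bid (6, 6, 6, 9): truth gives 3; no alternative beats it.
(Checking all 256 profiles: 8 have a profitable deviation, 248 do not.)

8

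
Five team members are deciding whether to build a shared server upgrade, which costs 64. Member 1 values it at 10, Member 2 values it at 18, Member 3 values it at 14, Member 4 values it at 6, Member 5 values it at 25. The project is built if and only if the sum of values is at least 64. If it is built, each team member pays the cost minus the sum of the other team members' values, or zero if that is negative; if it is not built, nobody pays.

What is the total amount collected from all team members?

31

Total value 73 ≥ cost 64, so it is built.
Member 1: others sum to 63; max(0, 64 - 63) = 1.
Member 2: others sum to 55; max(0, 64 - 55) = 9.
Member 3: others sum to 59; max(0, 64 - 59) = 5.
Member 4: others sum to 67; max(0, 64 - 67) = 0.
Member 5: others sum to 48; max(0, 64 - 48) = 16.
Total collected = 1 + 9 + 5 + 0 + 16 = 31.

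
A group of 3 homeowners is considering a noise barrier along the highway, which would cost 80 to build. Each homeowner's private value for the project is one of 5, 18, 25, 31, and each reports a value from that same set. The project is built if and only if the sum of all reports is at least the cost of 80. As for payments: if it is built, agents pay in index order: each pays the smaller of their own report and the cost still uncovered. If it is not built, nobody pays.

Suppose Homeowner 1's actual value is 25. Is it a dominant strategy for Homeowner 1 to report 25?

No

Consider the case where Homeowner 2 reports 31 and Homeowner 3 reports 31.
Truthful report 25: project built, pays 25, utility 25 - 25 = 0.
Report 18 instead: project built, pays 18, utility 25 - 18 = 7.
Since 7 > 0, reporting 18 is strictly better here, so truthful reporting is not dominant.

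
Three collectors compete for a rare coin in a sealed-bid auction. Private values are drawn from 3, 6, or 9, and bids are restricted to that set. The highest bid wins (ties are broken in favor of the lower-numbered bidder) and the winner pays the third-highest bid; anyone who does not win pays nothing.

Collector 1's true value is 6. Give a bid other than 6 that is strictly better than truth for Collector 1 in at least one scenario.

9

Suppose Collector 2 bids 3 and Collector 3 bids 9.
Bid 6: loses, pays 0, utility 0.
Bid 9: wins, pays 3, utility 6 - 3 = 3.
So bidding 9 beats truth here (3 > 0).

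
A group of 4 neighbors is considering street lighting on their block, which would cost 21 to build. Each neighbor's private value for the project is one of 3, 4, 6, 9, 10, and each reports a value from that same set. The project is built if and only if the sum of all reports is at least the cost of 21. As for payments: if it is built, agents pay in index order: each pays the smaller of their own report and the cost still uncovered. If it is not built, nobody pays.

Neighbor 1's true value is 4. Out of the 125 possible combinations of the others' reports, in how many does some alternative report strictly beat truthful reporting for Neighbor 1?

Others report (3, 6, 9): truth gives 0; report 3 gives 1 > 0. Violating.
Others report (3, 6, 10): truth gives 0; report 3 gives 1 > 0. Violating.
Others report (3, 9, 6): truth gives 0; report 3 gives 1 > 0. Violating.
Others report (3, 9, 9): truth gives 0; report 3 gives 1 > 0. Violating.
Others report (3, 3, 3): truth gives 0; no alternative beats it.
Others report (3, 3, 4): truth gives 0; no alternative beats it.
(Checking all 125 profiles: 78 have a profitable deviation, 47 do not.)

78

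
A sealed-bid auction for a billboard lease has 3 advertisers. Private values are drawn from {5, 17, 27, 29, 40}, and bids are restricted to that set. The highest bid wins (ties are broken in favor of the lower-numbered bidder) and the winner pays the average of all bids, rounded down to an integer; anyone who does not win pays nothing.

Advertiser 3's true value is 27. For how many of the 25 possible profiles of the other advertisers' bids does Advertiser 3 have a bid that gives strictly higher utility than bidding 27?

7

Others bid (5, 5): truth gives 15; bid 17 gives 18 > 15. Violating.
Others bid (5, 27): truth gives 0; bid 29 gives 7 > 0. Violating.
Others bid (5, 29): truth gives 0; bid 40 gives 3 > 0. Violating.
Others bid (17, 27): truth gives 0; bid 29 gives 3 > 0. Violating.
Others bid (5, 17): truth gives 11; no alternative beats it.
Others bid (5, 40): truth gives 0; no alternative beats it.
(Checking all 25 profiles: 7 have a profitable deviation, 18 do not.)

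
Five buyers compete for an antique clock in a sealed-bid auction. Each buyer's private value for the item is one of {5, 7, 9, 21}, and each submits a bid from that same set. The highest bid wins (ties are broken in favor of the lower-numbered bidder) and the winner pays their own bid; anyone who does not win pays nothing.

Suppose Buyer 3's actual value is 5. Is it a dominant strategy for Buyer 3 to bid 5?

Check each profile of the others' bids and compare truth against every alternative bid.
Others bid (5, 5, 5, 5): truth gives 0, best alternative gives -2.
Others bid (5, 5, 5, 7): truth gives 0, best alternative gives -2.
Others bid (5, 5, 7, 5): truth gives 0, best alternative gives -2.
Others bid (5, 5, 7, 7): truth gives 0, best alternative gives -2.
Others bid (5, 5, 5, 9): truth gives 0, best alternative gives 0.
Others bid (5, 5, 5, 21): truth gives 0, best alternative gives 0.
(Remaining 250 profiles checked similarly; truth is weakly best in each.)
In every case the truthful bid is at least as good as any alternative, so it is a dominant strategy.

Yes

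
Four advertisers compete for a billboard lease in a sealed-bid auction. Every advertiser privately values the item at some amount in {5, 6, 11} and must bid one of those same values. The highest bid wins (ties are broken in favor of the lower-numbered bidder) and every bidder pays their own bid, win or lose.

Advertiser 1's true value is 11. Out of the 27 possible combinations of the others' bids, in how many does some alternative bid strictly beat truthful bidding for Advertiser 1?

Others bid (5, 5, 5): truth gives 0; bid 5 gives 6 > 0. Violating.
Others bid (5, 5, 6): truth gives 0; bid 6 gives 5 > 0. Violating.
Others bid (5, 6, 5): truth gives 0; bid 6 gives 5 > 0. Violating.
Others bid (5, 6, 6): truth gives 0; bid 6 gives 5 > 0. Violating.
Others bid (5, 5, 11): truth gives 0; no alternative beats it.
Others bid (5, 6, 11): truth gives 0; no alternative beats it.
(Checking all 27 profiles: 8 have a profitable deviation, 19 do not.)

8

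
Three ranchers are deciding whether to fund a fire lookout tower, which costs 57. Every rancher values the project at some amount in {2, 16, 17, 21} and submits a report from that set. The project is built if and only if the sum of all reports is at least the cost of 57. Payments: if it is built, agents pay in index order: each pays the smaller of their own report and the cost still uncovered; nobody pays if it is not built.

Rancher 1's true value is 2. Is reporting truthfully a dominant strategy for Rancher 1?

Yes

Check each profile of the others' reports and compare truth against every alternative report.
Others report (21, 21): truth gives 0, best alternative gives -14.
Others report (2, 2): truth gives 0, best alternative gives 0.
Others report (2, 16): truth gives 0, best alternative gives 0.
Others report (2, 17): truth gives 0, best alternative gives 0.
Others report (2, 21): truth gives 0, best alternative gives 0.
Others report (16, 2): truth gives 0, best alternative gives 0.
(Remaining 10 profiles checked similarly; truth is weakly best in each.)
In every case the truthful report is at least as good as any alternative, so it is a dominant strategy.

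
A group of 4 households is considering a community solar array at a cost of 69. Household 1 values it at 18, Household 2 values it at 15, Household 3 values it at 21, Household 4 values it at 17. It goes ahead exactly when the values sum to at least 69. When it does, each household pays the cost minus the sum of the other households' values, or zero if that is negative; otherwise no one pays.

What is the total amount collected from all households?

Total value 71 ≥ cost 69, so it is built.
Household 1: others sum to 53; max(0, 69 - 53) = 16.
Household 2: others sum to 56; max(0, 69 - 56) = 13.
Household 3: others sum to 50; max(0, 69 - 50) = 19.
Household 4: others sum to 54; max(0, 69 - 54) = 15.
Total collected = 16 + 13 + 19 + 15 = 63.

63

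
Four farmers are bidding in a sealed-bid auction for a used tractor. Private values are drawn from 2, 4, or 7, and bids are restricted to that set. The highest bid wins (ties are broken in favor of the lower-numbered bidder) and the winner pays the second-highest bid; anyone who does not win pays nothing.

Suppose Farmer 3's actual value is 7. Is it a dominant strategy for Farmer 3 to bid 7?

Check each profile of the others' bids and compare truth against every alternative bid.
Others bid (2, 4, 2): truth gives 3, best alternative gives 0.
Others bid (2, 4, 4): truth gives 3, best alternative gives 0.
Others bid (4, 2, 2): truth gives 3, best alternative gives 0.
Others bid (4, 2, 4): truth gives 3, best alternative gives 0.
Others bid (4, 4, 2): truth gives 3, best alternative gives 0.
Others bid (4, 4, 4): truth gives 3, best alternative gives 0.
(Remaining 21 profiles checked similarly; truth is weakly best in each.)
In every case the truthful bid is at least as good as any alternative, so it is a dominant strategy.

Yes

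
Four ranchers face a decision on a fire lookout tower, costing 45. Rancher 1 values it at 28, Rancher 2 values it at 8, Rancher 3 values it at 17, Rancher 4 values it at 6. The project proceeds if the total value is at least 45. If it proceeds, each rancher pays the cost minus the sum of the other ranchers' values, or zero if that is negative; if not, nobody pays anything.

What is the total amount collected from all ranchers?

17

Total value 59 ≥ cost 45, so it is built.
Rancher 1: others sum to 31; max(0, 45 - 31) = 14.
Rancher 2: others sum to 51; max(0, 45 - 51) = 0.
Rancher 3: others sum to 42; max(0, 45 - 42) = 3.
Rancher 4: others sum to 53; max(0, 45 - 53) = 0.
Total collected = 14 + 0 + 3 + 0 = 17.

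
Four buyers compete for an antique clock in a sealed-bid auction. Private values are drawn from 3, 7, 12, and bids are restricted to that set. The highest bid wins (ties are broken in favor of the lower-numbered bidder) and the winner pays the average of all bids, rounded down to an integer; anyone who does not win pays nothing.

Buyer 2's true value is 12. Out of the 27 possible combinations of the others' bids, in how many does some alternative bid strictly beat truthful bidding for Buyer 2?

Others bid (3, 3, 3): truth gives 7; bid 7 gives 8 > 7. Violating.
Others bid (3, 3, 7): truth gives 6; bid 7 gives 7 > 6. Violating.
Others bid (3, 7, 3): truth gives 6; bid 7 gives 7 > 6. Violating.
Others bid (3, 7, 7): truth gives 5; bid 7 gives 6 > 5. Violating.
Others bid (3, 3, 12): truth gives 5; no alternative beats it.
Others bid (3, 7, 12): truth gives 4; no alternative beats it.
(Checking all 27 profiles: 4 have a profitable deviation, 23 do not.)

4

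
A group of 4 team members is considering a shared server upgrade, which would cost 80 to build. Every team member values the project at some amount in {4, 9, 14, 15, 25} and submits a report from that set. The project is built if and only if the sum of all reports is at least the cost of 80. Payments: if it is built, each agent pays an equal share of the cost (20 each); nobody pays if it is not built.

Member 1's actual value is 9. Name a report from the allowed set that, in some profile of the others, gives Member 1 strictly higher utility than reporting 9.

4

Suppose Member 2 reports 25, Member 3 reports 25 and Member 4 reports 25.
Report 9: project built, pays 20, utility 9 - 20 = -11.
Report 4: project not built, utility 0.
So reporting 4 beats truth here (0 > -11).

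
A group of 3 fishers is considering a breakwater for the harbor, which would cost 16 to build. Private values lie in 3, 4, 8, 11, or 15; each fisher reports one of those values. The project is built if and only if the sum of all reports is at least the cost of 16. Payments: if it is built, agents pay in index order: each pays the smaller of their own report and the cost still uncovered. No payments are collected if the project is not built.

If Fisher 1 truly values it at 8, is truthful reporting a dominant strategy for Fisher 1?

No

Consider the case where Fisher 2 reports 3 and Fisher 3 reports 11.
Truthful report 8: project built, pays 8, utility 8 - 8 = 0.
Report 3 instead: project built, pays 3, utility 8 - 3 = 5.
Since 5 > 0, reporting 3 is strictly better here, so truthful reporting is not dominant.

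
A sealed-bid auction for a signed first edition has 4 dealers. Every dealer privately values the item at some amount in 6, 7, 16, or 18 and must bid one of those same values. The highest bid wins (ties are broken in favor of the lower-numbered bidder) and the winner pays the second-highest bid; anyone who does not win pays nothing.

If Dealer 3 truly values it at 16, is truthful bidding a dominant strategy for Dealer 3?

Check each profile of the others' bids and compare truth against every alternative bid.
Others bid (6, 6, 6): truth gives 10, best alternative gives 10.
Others bid (6, 6, 7): truth gives 9, best alternative gives 9.
Others bid (6, 7, 6): truth gives 9, best alternative gives 9.
Others bid (6, 7, 7): truth gives 9, best alternative gives 9.
Others bid (7, 6, 6): truth gives 9, best alternative gives 9.
Others bid (7, 6, 7): truth gives 9, best alternative gives 9.
(Remaining 58 profiles checked similarly; truth is weakly best in each.)
In every case the truthful bid is at least as good as any alternative, so it is a dominant strategy.

Yes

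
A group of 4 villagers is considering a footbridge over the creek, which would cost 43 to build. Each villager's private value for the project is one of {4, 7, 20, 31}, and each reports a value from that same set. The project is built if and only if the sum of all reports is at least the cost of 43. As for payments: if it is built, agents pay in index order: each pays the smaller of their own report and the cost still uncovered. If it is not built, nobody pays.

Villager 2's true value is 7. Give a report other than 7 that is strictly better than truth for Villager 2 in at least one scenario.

4

Suppose Villager 1 reports 4, Villager 3 reports 4 and Villager 4 reports 31.
Report 7: project built, pays 7, utility 7 - 7 = 0.
Report 4: project built, pays 4, utility 7 - 4 = 3.
So reporting 4 beats truth here (3 > 0).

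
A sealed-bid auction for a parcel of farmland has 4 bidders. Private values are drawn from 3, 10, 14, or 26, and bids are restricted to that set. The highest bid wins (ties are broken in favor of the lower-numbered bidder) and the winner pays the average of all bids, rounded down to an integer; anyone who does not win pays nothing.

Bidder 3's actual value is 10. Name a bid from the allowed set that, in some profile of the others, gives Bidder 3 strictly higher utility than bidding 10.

Suppose Bidder 1 bids 3, Bidder 2 bids 3 and Bidder 4 bids 14.
Bid 10: loses, pays 0, utility 0.
Bid 14: wins, pays 8, utility 10 - 8 = 2.
So bidding 14 beats truth here (2 > 0).

14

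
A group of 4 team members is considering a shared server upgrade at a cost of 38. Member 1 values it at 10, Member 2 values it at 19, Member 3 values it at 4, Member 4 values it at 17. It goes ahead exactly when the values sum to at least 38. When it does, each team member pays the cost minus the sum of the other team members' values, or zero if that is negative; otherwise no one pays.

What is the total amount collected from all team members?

Total value 50 ≥ cost 38, so it is built.
Member 1: others sum to 40; max(0, 38 - 40) = 0.
Member 2: others sum to 31; max(0, 38 - 31) = 7.
Member 3: others sum to 46; max(0, 38 - 46) = 0.
Member 4: others sum to 33; max(0, 38 - 33) = 5.
Total collected = 0 + 7 + 0 + 5 = 12.

12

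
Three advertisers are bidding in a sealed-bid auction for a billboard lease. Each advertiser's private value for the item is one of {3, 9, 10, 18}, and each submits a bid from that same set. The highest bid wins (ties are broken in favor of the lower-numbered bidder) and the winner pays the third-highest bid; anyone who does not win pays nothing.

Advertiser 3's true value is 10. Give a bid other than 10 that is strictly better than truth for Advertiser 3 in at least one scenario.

18

Suppose Advertiser 1 bids 3 and Advertiser 2 bids 10.
Bid 10: loses, pays 0, utility 0.
Bid 18: wins, pays 3, utility 10 - 3 = 7.
So bidding 18 beats truth here (7 > 0).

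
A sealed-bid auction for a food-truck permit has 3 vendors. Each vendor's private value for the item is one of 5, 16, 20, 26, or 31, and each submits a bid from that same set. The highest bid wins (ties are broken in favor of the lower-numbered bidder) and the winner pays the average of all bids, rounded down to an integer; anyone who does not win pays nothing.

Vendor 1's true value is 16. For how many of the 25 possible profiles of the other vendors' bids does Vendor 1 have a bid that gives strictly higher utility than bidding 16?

3

Others bid (5, 5): truth gives 8; bid 5 gives 11 > 8. Violating.
Others bid (5, 20): truth gives 0; bid 20 gives 1 > 0. Violating.
Others bid (20, 5): truth gives 0; bid 20 gives 1 > 0. Violating.
Others bid (5, 16): truth gives 4; no alternative beats it.
Others bid (5, 26): truth gives 0; no alternative beats it.
(Checking all 25 profiles: 3 have a profitable deviation, 22 do not.)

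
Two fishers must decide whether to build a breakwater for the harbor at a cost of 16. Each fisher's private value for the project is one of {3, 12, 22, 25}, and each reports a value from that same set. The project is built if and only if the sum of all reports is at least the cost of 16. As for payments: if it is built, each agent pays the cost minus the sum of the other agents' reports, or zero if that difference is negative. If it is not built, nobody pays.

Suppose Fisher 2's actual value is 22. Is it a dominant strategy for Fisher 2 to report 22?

Check each profile of the others' reports and compare truth against every alternative report.
Others report (22): truth gives 22, best alternative gives 22.
Others report (25): truth gives 22, best alternative gives 22.
Others report (12): truth gives 18, best alternative gives 18.
Others report (3): truth gives 9, best alternative gives 9.
In every case the truthful report is at least as good as any alternative, so it is a dominant strategy.

Yes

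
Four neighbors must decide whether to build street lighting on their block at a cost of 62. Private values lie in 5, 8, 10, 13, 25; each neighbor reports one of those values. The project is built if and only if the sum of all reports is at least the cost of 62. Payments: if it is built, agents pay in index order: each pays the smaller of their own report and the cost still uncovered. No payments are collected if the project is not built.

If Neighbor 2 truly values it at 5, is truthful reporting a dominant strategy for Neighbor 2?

Yes

Check each profile of the others' reports and compare truth against every alternative report.
Others report (5, 25, 25): truth gives 0, best alternative gives -3.
Others report (8, 25, 25): truth gives 0, best alternative gives -3.
Others report (10, 25, 25): truth gives 0, best alternative gives -3.
Others report (13, 25, 25): truth gives 0, best alternative gives -3.
Others report (25, 5, 25): truth gives 0, best alternative gives -3.
Others report (25, 8, 25): truth gives 0, best alternative gives -3.
(Remaining 119 profiles checked similarly; truth is weakly best in each.)
In every case the truthful report is at least as good as any alternative, so it is a dominant strategy.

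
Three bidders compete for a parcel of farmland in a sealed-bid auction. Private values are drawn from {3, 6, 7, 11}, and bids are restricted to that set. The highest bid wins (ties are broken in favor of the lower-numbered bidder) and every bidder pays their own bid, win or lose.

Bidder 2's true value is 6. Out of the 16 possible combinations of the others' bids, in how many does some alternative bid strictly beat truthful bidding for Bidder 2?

Others bid (3, 7): truth gives -6; bid 7 gives -1 > -6. Violating.
Others bid (3, 11): truth gives -6; bid 3 gives -3 > -6. Violating.
Others bid (6, 3): truth gives -6; bid 7 gives -1 > -6. Violating.
Others bid (6, 6): truth gives -6; bid 7 gives -1 > -6. Violating.
Others bid (3, 3): truth gives 0; no alternative beats it.
Others bid (3, 6): truth gives 0; no alternative beats it.
(Checking all 16 profiles: 14 have a profitable deviation, 2 do not.)

14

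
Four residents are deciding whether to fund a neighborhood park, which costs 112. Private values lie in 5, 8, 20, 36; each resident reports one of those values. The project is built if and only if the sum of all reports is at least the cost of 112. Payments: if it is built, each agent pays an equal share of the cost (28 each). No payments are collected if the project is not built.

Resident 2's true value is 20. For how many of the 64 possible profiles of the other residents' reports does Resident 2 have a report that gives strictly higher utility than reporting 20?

Others report (20, 36, 36): truth gives -8; report 5 gives 0 > -8. Violating.
Others report (36, 20, 36): truth gives -8; report 5 gives 0 > -8. Violating.
Others report (36, 36, 20): truth gives -8; report 5 gives 0 > -8. Violating.
Others report (5, 5, 5): truth gives 0; no alternative beats it.
Others report (5, 5, 8): truth gives 0; no alternative beats it.
(Checking all 64 profiles: 3 have a profitable deviation, 61 do not.)

3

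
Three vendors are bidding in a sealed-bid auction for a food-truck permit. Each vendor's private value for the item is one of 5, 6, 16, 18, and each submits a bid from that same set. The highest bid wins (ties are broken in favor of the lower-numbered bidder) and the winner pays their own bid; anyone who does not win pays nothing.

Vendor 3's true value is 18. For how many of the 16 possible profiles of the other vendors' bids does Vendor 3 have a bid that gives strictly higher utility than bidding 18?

4

Others bid (5, 5): truth gives 0; bid 6 gives 12 > 0. Violating.
Others bid (5, 6): truth gives 0; bid 16 gives 2 > 0. Violating.
Others bid (6, 5): truth gives 0; bid 16 gives 2 > 0. Violating.
Others bid (6, 6): truth gives 0; bid 16 gives 2 > 0. Violating.
Others bid (5, 16): truth gives 0; no alternative beats it.
Others bid (5, 18): truth gives 0; no alternative beats it.
(Checking all 16 profiles: 4 have a profitable deviation, 12 do not.)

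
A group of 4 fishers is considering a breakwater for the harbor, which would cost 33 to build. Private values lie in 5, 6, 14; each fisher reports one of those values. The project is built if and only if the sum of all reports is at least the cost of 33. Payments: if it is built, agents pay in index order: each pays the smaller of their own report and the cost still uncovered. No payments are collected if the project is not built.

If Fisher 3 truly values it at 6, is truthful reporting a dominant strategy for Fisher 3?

Consider the case where Fisher 1 reports 5, Fisher 2 reports 14 and Fisher 4 reports 14.
Truthful report 6: project built, pays 6, utility 6 - 6 = 0.
Report 5 instead: project built, pays 5, utility 6 - 5 = 1.
Since 1 > 0, reporting 5 is strictly better here, so truthful reporting is not dominant.

No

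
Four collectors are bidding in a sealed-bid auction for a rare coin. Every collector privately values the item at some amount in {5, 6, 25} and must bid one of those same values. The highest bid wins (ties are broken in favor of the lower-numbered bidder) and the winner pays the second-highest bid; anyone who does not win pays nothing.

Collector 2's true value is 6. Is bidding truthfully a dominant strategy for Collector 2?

Check each profile of the others' bids and compare truth against every alternative bid.
Others bid (5, 5, 5): truth gives 1, best alternative gives 1.
Others bid (5, 5, 6): truth gives 0, best alternative gives 0.
Others bid (5, 5, 25): truth gives 0, best alternative gives 0.
Others bid (5, 6, 5): truth gives 0, best alternative gives 0.
Others bid (5, 6, 6): truth gives 0, best alternative gives 0.
Others bid (5, 6, 25): truth gives 0, best alternative gives 0.
(Remaining 21 profiles checked similarly; truth is weakly best in each.)
In every case the truthful bid is at least as good as any alternative, so it is a dominant strategy.

Yes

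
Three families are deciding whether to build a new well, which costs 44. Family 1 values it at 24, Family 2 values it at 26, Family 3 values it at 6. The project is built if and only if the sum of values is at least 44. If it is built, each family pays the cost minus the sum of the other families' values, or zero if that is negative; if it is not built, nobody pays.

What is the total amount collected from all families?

26

Total value 56 ≥ cost 44, so it is built.
Family 1: others sum to 32; max(0, 44 - 32) = 12.
Family 2: others sum to 30; max(0, 44 - 30) = 14.
Family 3: others sum to 50; max(0, 44 - 50) = 0.
Total collected = 12 + 14 + 0 = 26.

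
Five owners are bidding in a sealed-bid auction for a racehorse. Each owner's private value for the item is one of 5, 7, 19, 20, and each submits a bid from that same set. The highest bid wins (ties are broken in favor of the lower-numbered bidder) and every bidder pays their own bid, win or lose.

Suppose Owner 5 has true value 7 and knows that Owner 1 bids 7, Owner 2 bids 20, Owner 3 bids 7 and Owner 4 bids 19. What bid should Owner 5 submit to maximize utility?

Bid 5: loses but pays 5, utility -5.
Bid 7: loses but pays 7, utility -7.
Bid 19: loses but pays 19, utility -19.
Bid 20: loses but pays 20, utility -20.
The best choice is 5 with utility -5.

5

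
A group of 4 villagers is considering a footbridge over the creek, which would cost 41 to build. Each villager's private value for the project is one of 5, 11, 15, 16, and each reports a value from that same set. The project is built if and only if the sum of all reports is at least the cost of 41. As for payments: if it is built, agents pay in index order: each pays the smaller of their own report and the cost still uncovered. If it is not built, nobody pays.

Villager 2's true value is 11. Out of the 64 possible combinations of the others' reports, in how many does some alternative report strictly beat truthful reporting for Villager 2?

Others report (5, 15, 16): truth gives 0; report 5 gives 6 > 0. Violating.
Others report (5, 16, 15): truth gives 0; report 5 gives 6 > 0. Violating.
Others report (5, 16, 16): truth gives 0; report 5 gives 6 > 0. Violating.
Others report (11, 11, 15): truth gives 0; report 5 gives 6 > 0. Violating.
Others report (5, 5, 5): truth gives 0; no alternative beats it.
Others report (5, 5, 11): truth gives 0; no alternative beats it.
(Checking all 64 profiles: 35 have a profitable deviation, 29 do not.)

35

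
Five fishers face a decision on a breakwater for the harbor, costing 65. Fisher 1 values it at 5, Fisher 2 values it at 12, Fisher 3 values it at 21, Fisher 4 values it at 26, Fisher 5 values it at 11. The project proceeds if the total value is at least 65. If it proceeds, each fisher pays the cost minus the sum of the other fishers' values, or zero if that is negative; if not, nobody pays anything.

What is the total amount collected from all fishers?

Total value 75 ≥ cost 65, so it is built.
Fisher 1: others sum to 70; max(0, 65 - 70) = 0.
Fisher 2: others sum to 63; max(0, 65 - 63) = 2.
Fisher 3: others sum to 54; max(0, 65 - 54) = 11.
Fisher 4: others sum to 49; max(0, 65 - 49) = 16.
Fisher 5: others sum to 64; max(0, 65 - 64) = 1.
Total collected = 0 + 2 + 11 + 16 + 1 = 30.

30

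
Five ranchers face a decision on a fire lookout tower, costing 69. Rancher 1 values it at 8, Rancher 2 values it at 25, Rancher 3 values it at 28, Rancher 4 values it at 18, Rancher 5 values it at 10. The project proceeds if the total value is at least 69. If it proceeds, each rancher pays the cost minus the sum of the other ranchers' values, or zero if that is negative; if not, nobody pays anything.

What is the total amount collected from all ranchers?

13

Total value 89 ≥ cost 69, so it is built.
Rancher 1: others sum to 81; max(0, 69 - 81) = 0.
Rancher 2: others sum to 64; max(0, 69 - 64) = 5.
Rancher 3: others sum to 61; max(0, 69 - 61) = 8.
Rancher 4: others sum to 71; max(0, 69 - 71) = 0.
Rancher 5: others sum to 79; max(0, 69 - 79) = 0.
Total collected = 0 + 5 + 8 + 0 + 0 = 13.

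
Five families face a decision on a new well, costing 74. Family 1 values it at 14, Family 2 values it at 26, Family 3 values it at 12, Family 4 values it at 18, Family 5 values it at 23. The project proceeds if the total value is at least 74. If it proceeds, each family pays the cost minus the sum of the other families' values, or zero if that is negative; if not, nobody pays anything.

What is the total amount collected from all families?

Total value 93 ≥ cost 74, so it is built.
Family 1: others sum to 79; max(0, 74 - 79) = 0.
Family 2: others sum to 67; max(0, 74 - 67) = 7.
Family 3: others sum to 81; max(0, 74 - 81) = 0.
Family 4: others sum to 75; max(0, 74 - 75) = 0.
Family 5: others sum to 70; max(0, 74 - 70) = 4.
Total collected = 0 + 7 + 0 + 0 + 4 = 11.

11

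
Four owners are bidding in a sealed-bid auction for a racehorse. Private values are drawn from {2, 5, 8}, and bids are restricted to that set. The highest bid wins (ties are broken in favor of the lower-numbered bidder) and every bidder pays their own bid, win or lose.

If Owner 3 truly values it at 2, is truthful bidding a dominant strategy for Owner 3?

Yes

Check each profile of the others' bids and compare truth against every alternative bid.
Others bid (2, 2, 8): truth gives -2, best alternative gives -5.
Others bid (2, 5, 2): truth gives -2, best alternative gives -5.
Others bid (2, 5, 5): truth gives -2, best alternative gives -5.
Others bid (2, 5, 8): truth gives -2, best alternative gives -5.
Others bid (2, 8, 2): truth gives -2, best alternative gives -5.
Others bid (2, 8, 5): truth gives -2, best alternative gives -5.
(Remaining 21 profiles checked similarly; truth is weakly best in each.)
In every case the truthful bid is at least as good as any alternative, so it is a dominant strategy.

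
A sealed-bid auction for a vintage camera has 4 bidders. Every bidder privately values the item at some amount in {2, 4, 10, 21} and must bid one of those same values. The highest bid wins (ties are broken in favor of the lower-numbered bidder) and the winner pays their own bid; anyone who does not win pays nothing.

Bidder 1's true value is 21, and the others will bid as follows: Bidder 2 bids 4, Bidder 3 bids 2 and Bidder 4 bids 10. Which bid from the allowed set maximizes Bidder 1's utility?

10

Bid 2: loses, pays 0, utility 0.
Bid 4: loses, pays 0, utility 0.
Bid 10: wins, pays 10, utility 21 - 10 = 11.
Bid 21: wins, pays 21, utility 21 - 21 = 0.
The best choice is 10 with utility 11.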